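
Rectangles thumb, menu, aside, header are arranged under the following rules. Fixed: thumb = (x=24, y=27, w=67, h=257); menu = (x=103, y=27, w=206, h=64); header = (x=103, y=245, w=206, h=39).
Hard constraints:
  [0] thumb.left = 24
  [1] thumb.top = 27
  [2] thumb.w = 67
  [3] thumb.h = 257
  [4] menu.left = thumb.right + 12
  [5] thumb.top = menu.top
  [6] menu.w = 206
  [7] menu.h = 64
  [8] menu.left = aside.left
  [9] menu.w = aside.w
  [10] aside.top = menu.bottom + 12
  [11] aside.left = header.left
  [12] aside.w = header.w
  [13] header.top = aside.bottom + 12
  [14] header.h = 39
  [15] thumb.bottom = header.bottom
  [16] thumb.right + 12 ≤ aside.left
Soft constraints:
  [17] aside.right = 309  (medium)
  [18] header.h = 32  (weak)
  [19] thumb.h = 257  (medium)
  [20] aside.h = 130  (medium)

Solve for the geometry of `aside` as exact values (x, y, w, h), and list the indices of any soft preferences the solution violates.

aside = (x=103, y=103, w=206, h=130)
violated soft preferences: 18

1. aside.x = 103  [menu.left = aside.left]
2. aside.w = 206  [menu.w = aside.w]
3. aside.y = 103  [aside.top = menu.bottom + 12]
4. aside.h = 130  [header.top = aside.bottom + 12]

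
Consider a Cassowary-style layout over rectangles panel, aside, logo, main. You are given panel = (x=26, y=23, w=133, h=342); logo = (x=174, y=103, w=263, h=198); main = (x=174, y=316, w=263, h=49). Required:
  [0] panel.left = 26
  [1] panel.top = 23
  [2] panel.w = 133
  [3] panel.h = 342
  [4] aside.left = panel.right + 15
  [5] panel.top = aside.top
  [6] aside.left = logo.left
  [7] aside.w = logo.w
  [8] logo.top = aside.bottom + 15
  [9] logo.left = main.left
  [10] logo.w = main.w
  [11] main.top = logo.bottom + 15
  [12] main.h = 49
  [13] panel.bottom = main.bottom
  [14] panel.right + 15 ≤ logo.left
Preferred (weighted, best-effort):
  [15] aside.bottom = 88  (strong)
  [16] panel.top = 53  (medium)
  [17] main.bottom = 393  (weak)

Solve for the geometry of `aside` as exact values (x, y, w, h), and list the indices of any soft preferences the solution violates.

aside = (x=174, y=23, w=263, h=65)
violated soft preferences: 16, 17

1. aside.x = 174  [aside.left = panel.right + 15]
2. aside.y = 23  [panel.top = aside.top]
3. aside.w = 263  [aside.w = logo.w]
4. aside.h = 65  [logo.top = aside.bottom + 15]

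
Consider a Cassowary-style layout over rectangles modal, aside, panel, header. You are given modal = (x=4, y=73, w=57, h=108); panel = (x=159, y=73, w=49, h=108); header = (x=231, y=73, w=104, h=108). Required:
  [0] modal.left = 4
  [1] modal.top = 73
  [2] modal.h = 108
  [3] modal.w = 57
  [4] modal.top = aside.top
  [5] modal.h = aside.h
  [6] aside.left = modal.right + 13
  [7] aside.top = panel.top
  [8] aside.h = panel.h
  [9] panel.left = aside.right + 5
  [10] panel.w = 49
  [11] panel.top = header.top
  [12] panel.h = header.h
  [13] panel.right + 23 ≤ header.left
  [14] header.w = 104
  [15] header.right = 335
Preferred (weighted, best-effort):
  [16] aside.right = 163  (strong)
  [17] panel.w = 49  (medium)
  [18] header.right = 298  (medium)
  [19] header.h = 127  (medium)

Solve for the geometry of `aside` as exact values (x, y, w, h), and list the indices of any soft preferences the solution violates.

1. aside.y = 73  [modal.top = aside.top]
2. aside.h = 108  [modal.h = aside.h]
3. aside.x = 74  [aside.left = modal.right + 13]
4. aside.w = 80  [panel.left = aside.right + 5]

aside = (x=74, y=73, w=80, h=108)
violated soft preferences: 16, 18, 19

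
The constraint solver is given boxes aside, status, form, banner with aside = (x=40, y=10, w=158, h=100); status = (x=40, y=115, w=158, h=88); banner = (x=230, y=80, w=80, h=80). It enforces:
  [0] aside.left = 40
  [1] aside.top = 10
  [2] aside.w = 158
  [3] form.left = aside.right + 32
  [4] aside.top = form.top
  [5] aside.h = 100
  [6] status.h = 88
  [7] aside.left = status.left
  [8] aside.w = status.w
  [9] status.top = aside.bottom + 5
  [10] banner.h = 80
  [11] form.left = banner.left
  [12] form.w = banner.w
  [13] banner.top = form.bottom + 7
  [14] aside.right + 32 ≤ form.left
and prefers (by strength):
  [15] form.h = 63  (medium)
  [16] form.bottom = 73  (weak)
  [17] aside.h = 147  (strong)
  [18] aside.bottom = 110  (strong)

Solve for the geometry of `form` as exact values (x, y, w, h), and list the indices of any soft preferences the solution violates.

1. form.x = 230  [form.left = aside.right + 32]
2. form.y = 10  [aside.top = form.top]
3. form.w = 80  [form.w = banner.w]
4. form.h = 63  [banner.top = form.bottom + 7]

form = (x=230, y=10, w=80, h=63)
violated soft preferences: 17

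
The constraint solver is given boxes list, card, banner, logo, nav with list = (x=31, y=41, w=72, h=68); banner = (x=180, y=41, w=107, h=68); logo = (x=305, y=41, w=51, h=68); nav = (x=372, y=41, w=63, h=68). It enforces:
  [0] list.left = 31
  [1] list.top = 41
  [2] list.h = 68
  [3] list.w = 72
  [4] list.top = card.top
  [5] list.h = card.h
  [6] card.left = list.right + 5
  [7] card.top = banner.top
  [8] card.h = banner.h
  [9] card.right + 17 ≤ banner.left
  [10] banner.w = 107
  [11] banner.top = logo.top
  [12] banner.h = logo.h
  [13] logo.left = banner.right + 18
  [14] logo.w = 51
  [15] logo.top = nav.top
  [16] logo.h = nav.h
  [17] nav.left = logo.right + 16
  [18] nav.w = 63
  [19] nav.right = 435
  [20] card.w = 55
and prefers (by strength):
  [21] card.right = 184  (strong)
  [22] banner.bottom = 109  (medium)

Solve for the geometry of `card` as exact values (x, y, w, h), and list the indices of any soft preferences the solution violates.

card = (x=108, y=41, w=55, h=68)
violated soft preferences: 21

1. card.y = 41  [list.top = card.top]
2. card.h = 68  [list.h = card.h]
3. card.x = 108  [card.left = list.right + 5]
4. card.w = 55  [card.w = 55]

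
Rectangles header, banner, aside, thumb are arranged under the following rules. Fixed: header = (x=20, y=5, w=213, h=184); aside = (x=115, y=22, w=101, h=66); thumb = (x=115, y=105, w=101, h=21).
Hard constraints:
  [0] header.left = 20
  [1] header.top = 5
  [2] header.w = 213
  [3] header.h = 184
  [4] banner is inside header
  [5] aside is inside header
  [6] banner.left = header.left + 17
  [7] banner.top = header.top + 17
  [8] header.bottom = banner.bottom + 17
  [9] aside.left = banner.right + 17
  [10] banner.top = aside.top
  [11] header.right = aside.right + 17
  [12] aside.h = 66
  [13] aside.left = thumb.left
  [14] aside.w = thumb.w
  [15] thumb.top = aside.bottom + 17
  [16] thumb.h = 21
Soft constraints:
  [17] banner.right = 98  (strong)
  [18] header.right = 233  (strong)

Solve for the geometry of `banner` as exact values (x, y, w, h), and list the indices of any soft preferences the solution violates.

1. banner.x = 37  [banner.left = header.left + 17]
2. banner.y = 22  [banner.top = header.top + 17]
3. banner.h = 150  [header.bottom = banner.bottom + 17]
4. banner.w = 61  [aside.left = banner.right + 17]

banner = (x=37, y=22, w=61, h=150)
violated soft preferences: none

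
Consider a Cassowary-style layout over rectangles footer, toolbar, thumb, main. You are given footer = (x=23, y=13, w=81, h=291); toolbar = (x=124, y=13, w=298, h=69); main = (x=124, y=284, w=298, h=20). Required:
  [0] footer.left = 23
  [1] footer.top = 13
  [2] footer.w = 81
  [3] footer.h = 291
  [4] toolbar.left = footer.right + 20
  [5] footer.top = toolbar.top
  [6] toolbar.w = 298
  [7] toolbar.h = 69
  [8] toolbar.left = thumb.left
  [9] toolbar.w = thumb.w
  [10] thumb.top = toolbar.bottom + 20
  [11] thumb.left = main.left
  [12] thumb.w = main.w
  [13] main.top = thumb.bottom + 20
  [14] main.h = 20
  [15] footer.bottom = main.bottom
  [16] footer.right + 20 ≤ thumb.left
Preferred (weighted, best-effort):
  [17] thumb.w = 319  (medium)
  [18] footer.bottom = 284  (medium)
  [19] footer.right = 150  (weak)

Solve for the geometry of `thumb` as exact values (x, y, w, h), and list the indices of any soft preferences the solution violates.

1. thumb.x = 124  [toolbar.left = thumb.left]
2. thumb.w = 298  [toolbar.w = thumb.w]
3. thumb.y = 102  [thumb.top = toolbar.bottom + 20]
4. thumb.h = 162  [main.top = thumb.bottom + 20]

thumb = (x=124, y=102, w=298, h=162)
violated soft preferences: 17, 18, 19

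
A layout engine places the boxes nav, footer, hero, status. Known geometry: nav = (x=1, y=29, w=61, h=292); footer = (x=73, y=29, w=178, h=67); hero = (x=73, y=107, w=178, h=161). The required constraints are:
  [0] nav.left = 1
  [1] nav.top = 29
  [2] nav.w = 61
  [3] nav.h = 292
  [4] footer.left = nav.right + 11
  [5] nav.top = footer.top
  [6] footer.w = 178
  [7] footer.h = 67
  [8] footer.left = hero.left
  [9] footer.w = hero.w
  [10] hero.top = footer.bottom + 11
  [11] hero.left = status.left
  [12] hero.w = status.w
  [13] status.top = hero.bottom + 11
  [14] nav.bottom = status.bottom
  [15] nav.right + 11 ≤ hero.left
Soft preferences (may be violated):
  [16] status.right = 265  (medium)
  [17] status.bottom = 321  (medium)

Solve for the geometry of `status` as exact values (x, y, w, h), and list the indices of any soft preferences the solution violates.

status = (x=73, y=279, w=178, h=42)
violated soft preferences: 16

1. status.x = 73  [hero.left = status.left]
2. status.w = 178  [hero.w = status.w]
3. status.y = 279  [status.top = hero.bottom + 11]
4. status.h = 42  [nav.bottom = status.bottom]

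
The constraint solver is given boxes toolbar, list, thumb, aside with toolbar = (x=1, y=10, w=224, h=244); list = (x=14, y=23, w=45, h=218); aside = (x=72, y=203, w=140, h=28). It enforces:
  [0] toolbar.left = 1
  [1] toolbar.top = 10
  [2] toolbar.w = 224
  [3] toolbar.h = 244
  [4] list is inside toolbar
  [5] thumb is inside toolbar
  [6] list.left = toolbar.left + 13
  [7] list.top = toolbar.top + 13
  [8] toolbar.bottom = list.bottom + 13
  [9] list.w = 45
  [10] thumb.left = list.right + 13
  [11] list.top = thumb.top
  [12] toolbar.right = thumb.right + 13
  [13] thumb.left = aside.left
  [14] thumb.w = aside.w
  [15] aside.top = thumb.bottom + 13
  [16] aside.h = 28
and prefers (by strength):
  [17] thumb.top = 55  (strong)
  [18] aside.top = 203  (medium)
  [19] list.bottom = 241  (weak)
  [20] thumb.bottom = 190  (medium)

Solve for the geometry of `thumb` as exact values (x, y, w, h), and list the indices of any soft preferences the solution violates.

1. thumb.x = 72  [thumb.left = list.right + 13]
2. thumb.y = 23  [list.top = thumb.top]
3. thumb.w = 140  [toolbar.right = thumb.right + 13]
4. thumb.h = 167  [aside.top = thumb.bottom + 13]

thumb = (x=72, y=23, w=140, h=167)
violated soft preferences: 17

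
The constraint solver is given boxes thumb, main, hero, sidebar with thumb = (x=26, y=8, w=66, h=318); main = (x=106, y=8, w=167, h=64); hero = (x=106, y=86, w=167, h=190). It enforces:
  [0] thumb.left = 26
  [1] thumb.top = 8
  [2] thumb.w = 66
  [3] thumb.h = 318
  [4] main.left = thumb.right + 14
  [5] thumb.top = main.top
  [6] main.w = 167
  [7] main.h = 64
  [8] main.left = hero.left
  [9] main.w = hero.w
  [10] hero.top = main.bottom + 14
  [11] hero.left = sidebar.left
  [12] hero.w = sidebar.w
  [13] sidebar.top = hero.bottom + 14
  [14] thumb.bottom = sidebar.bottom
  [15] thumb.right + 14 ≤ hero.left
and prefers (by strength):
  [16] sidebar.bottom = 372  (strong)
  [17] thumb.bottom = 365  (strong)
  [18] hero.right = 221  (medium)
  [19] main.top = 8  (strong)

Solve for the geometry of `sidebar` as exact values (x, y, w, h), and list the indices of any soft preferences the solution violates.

sidebar = (x=106, y=290, w=167, h=36)
violated soft preferences: 16, 17, 18

1. sidebar.x = 106  [hero.left = sidebar.left]
2. sidebar.w = 167  [hero.w = sidebar.w]
3. sidebar.y = 290  [sidebar.top = hero.bottom + 14]
4. sidebar.h = 36  [thumb.bottom = sidebar.bottom]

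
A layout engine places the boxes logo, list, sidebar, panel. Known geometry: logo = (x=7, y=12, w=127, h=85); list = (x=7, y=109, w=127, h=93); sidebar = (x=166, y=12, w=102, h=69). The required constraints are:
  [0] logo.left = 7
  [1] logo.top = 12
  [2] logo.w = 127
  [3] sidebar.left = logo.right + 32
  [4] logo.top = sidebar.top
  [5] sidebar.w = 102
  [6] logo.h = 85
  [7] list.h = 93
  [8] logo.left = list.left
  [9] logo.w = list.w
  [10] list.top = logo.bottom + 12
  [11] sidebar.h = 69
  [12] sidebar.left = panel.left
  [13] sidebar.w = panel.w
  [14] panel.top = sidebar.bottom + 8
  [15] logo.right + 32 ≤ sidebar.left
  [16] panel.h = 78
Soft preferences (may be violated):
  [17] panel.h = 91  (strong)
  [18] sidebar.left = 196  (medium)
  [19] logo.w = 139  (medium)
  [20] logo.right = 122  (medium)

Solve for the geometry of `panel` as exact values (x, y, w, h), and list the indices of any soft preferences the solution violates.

1. panel.x = 166  [sidebar.left = panel.left]
2. panel.w = 102  [sidebar.w = panel.w]
3. panel.y = 89  [panel.top = sidebar.bottom + 8]
4. panel.h = 78  [panel.h = 78]

panel = (x=166, y=89, w=102, h=78)
violated soft preferences: 17, 18, 19, 20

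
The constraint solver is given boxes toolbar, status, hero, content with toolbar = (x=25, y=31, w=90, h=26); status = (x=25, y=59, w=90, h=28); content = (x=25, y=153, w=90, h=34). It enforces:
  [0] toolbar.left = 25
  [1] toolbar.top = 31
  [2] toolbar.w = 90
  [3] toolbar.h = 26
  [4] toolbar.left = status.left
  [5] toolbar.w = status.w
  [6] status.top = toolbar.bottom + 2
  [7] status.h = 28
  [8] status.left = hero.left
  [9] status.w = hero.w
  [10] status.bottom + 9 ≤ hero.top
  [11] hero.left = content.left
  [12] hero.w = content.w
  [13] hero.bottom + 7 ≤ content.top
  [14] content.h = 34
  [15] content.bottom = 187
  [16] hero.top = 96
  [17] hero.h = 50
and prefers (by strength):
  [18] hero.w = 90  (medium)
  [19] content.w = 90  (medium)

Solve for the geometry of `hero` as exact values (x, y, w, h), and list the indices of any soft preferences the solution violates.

hero = (x=25, y=96, w=90, h=50)
violated soft preferences: none

1. hero.x = 25  [status.left = hero.left]
2. hero.w = 90  [status.w = hero.w]
3. hero.y = 96  [hero.top = 96]
4. hero.h = 50  [hero.h = 50]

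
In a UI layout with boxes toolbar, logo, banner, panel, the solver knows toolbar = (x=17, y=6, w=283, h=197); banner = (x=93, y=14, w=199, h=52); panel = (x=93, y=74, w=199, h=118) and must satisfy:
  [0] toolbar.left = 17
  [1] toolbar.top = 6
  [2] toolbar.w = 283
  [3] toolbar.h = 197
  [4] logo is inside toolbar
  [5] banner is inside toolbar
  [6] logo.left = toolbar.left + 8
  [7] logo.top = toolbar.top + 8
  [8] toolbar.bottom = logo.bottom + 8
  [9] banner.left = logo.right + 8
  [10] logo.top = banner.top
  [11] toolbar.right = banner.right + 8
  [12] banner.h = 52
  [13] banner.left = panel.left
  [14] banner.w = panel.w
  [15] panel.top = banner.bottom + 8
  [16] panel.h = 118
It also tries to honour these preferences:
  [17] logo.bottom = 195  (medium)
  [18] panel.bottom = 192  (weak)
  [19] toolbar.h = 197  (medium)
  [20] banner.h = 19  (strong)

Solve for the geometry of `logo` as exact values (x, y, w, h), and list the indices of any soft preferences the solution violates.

logo = (x=25, y=14, w=60, h=181)
violated soft preferences: 20

1. logo.x = 25  [logo.left = toolbar.left + 8]
2. logo.y = 14  [logo.top = toolbar.top + 8]
3. logo.h = 181  [toolbar.bottom = logo.bottom + 8]
4. logo.w = 60  [banner.left = logo.right + 8]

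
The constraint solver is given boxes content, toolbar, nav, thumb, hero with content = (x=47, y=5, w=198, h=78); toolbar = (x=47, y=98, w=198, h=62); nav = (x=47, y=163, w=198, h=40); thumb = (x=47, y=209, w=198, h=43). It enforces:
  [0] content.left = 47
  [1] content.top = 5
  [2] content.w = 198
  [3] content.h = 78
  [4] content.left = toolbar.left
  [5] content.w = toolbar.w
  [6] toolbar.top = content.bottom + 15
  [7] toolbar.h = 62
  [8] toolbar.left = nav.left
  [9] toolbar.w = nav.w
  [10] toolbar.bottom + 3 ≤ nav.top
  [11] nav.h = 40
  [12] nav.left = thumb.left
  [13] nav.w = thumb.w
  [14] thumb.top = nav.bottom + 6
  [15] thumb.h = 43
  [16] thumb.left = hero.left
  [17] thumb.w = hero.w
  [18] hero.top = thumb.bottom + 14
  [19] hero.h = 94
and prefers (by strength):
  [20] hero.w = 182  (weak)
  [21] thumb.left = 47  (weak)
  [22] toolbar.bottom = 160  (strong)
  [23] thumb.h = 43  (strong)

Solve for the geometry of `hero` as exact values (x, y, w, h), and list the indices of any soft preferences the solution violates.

1. hero.x = 47  [thumb.left = hero.left]
2. hero.w = 198  [thumb.w = hero.w]
3. hero.y = 266  [hero.top = thumb.bottom + 14]
4. hero.h = 94  [hero.h = 94]

hero = (x=47, y=266, w=198, h=94)
violated soft preferences: 20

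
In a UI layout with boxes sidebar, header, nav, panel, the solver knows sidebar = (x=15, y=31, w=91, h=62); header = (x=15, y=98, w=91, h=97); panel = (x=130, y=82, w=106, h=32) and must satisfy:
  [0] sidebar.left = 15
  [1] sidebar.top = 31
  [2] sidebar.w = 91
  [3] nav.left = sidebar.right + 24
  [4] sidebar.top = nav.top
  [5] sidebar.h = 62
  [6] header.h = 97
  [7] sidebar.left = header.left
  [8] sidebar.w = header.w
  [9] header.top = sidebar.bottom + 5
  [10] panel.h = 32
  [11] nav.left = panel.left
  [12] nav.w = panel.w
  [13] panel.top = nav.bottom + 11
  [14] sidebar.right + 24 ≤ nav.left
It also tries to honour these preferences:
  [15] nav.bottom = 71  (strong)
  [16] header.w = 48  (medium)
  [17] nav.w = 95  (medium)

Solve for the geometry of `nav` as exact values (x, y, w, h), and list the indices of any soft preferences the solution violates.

1. nav.x = 130  [nav.left = sidebar.right + 24]
2. nav.y = 31  [sidebar.top = nav.top]
3. nav.w = 106  [nav.w = panel.w]
4. nav.h = 40  [panel.top = nav.bottom + 11]

nav = (x=130, y=31, w=106, h=40)
violated soft preferences: 16, 17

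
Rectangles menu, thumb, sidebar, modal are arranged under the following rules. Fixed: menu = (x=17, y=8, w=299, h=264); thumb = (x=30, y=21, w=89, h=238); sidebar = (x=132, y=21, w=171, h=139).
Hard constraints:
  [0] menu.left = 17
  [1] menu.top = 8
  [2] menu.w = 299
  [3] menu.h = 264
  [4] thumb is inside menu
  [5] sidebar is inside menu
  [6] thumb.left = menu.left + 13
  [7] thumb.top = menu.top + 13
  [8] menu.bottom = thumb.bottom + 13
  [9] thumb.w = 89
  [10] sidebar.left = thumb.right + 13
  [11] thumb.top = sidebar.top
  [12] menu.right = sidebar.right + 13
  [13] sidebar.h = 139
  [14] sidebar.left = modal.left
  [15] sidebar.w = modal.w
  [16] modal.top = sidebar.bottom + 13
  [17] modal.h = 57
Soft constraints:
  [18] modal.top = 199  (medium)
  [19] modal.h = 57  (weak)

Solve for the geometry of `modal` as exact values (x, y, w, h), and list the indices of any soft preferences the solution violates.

1. modal.x = 132  [sidebar.left = modal.left]
2. modal.w = 171  [sidebar.w = modal.w]
3. modal.y = 173  [modal.top = sidebar.bottom + 13]
4. modal.h = 57  [modal.h = 57]

modal = (x=132, y=173, w=171, h=57)
violated soft preferences: 18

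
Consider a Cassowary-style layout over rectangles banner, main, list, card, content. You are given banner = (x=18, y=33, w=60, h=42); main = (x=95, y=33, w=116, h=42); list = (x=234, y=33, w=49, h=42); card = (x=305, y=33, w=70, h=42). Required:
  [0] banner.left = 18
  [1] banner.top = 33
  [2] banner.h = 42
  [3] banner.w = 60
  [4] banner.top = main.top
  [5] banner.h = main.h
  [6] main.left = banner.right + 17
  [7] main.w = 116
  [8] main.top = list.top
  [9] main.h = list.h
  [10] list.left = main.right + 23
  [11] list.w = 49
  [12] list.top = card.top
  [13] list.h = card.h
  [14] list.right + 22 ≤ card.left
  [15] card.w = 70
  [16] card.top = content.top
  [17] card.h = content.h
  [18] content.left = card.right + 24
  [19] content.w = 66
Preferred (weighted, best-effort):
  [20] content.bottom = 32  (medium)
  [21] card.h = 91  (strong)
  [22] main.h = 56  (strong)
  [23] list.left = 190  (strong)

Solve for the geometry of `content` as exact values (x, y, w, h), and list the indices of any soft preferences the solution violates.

1. content.y = 33  [card.top = content.top]
2. content.h = 42  [card.h = content.h]
3. content.x = 399  [content.left = card.right + 24]
4. content.w = 66  [content.w = 66]

content = (x=399, y=33, w=66, h=42)
violated soft preferences: 20, 21, 22, 23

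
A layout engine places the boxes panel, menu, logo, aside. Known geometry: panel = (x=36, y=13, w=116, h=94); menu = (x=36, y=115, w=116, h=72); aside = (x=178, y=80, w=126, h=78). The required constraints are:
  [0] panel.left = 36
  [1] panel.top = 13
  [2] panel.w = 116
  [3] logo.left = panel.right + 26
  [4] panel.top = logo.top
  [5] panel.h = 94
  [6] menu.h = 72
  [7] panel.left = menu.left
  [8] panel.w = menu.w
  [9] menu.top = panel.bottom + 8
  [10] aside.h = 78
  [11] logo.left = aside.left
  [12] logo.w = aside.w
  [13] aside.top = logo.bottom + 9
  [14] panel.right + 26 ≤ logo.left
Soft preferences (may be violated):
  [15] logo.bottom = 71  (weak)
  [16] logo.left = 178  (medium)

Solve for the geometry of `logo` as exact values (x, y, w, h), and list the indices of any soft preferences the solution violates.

1. logo.x = 178  [logo.left = panel.right + 26]
2. logo.y = 13  [panel.top = logo.top]
3. logo.w = 126  [logo.w = aside.w]
4. logo.h = 58  [aside.top = logo.bottom + 9]

logo = (x=178, y=13, w=126, h=58)
violated soft preferences: none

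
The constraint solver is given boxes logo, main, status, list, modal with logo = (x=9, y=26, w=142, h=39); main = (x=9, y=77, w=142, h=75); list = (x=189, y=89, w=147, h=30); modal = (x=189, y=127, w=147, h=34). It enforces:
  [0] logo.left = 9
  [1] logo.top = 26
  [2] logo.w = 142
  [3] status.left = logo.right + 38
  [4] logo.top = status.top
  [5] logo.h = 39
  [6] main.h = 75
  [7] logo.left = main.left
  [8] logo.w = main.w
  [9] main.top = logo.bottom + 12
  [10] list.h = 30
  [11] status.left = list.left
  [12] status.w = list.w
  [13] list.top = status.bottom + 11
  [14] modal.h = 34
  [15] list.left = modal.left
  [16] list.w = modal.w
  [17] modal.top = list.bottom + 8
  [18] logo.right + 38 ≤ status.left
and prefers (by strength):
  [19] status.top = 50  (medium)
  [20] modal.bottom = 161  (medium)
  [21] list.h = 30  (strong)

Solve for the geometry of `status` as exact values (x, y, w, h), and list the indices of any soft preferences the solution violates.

1. status.x = 189  [status.left = logo.right + 38]
2. status.y = 26  [logo.top = status.top]
3. status.w = 147  [status.w = list.w]
4. status.h = 52  [list.top = status.bottom + 11]

status = (x=189, y=26, w=147, h=52)
violated soft preferences: 19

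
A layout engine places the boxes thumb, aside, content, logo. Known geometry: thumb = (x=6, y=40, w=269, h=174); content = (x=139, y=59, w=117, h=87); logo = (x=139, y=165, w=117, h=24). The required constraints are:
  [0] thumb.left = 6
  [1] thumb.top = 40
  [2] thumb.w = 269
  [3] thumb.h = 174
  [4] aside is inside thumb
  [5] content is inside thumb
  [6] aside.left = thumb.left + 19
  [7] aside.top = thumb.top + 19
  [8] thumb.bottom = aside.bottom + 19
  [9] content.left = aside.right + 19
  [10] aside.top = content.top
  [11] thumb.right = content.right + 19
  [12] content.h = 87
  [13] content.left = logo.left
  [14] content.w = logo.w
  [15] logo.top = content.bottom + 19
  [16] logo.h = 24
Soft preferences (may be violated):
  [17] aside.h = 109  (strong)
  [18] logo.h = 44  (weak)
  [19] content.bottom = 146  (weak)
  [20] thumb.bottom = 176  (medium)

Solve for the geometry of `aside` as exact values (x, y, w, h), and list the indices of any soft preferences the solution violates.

aside = (x=25, y=59, w=95, h=136)
violated soft preferences: 17, 18, 20

1. aside.x = 25  [aside.left = thumb.left + 19]
2. aside.y = 59  [aside.top = thumb.top + 19]
3. aside.h = 136  [thumb.bottom = aside.bottom + 19]
4. aside.w = 95  [content.left = aside.right + 19]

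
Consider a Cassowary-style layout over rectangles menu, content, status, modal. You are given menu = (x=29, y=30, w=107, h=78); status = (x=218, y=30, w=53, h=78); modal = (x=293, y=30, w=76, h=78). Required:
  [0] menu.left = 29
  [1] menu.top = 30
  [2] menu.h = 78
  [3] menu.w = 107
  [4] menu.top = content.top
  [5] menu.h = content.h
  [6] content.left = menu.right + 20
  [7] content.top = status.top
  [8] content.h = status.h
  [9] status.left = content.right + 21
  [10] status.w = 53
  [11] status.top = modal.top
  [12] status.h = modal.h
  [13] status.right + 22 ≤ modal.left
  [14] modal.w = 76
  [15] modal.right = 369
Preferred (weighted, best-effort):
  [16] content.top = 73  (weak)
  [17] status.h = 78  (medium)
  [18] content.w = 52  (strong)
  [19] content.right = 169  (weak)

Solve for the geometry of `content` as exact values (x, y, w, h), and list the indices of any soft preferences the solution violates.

1. content.y = 30  [menu.top = content.top]
2. content.h = 78  [menu.h = content.h]
3. content.x = 156  [content.left = menu.right + 20]
4. content.w = 41  [status.left = content.right + 21]

content = (x=156, y=30, w=41, h=78)
violated soft preferences: 16, 18, 19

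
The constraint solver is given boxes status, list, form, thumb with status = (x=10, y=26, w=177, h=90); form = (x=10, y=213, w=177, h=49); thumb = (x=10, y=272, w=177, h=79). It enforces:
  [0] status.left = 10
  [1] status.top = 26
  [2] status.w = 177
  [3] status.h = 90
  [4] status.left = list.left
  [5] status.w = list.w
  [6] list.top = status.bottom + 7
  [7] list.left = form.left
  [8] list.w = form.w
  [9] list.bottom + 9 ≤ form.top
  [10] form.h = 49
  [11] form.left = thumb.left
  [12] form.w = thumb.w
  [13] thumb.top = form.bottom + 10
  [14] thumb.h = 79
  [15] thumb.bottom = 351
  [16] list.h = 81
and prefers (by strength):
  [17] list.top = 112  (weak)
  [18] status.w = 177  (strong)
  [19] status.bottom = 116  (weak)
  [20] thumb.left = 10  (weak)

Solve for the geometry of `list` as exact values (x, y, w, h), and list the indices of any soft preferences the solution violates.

1. list.x = 10  [status.left = list.left]
2. list.w = 177  [status.w = list.w]
3. list.y = 123  [list.top = status.bottom + 7]
4. list.h = 81  [list.h = 81]

list = (x=10, y=123, w=177, h=81)
violated soft preferences: 17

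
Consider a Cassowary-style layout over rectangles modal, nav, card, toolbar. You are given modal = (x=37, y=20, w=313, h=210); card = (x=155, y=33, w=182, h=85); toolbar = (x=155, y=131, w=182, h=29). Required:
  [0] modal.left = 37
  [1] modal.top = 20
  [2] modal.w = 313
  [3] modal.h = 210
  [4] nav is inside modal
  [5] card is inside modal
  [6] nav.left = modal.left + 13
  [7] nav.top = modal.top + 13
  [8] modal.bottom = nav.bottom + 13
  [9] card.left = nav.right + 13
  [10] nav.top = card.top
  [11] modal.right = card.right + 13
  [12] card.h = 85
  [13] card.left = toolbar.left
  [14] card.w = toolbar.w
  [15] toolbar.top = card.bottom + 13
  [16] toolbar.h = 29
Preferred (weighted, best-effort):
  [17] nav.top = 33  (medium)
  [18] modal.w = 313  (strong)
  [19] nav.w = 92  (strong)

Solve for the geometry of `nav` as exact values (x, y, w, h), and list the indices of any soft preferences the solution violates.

nav = (x=50, y=33, w=92, h=184)
violated soft preferences: none

1. nav.x = 50  [nav.left = modal.left + 13]
2. nav.y = 33  [nav.top = modal.top + 13]
3. nav.h = 184  [modal.bottom = nav.bottom + 13]
4. nav.w = 92  [card.left = nav.right + 13]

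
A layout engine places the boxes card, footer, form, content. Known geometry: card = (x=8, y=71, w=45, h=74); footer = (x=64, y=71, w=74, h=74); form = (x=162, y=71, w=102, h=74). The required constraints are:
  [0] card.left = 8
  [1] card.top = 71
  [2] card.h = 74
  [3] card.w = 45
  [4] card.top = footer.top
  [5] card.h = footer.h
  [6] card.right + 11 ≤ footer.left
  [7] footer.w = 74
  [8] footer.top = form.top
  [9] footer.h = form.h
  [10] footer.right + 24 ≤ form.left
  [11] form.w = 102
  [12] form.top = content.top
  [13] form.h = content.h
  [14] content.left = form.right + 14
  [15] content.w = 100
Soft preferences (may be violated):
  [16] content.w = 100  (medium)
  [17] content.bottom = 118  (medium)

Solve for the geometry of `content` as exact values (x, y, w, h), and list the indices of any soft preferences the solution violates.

1. content.y = 71  [form.top = content.top]
2. content.h = 74  [form.h = content.h]
3. content.x = 278  [content.left = form.right + 14]
4. content.w = 100  [content.w = 100]

content = (x=278, y=71, w=100, h=74)
violated soft preferences: 17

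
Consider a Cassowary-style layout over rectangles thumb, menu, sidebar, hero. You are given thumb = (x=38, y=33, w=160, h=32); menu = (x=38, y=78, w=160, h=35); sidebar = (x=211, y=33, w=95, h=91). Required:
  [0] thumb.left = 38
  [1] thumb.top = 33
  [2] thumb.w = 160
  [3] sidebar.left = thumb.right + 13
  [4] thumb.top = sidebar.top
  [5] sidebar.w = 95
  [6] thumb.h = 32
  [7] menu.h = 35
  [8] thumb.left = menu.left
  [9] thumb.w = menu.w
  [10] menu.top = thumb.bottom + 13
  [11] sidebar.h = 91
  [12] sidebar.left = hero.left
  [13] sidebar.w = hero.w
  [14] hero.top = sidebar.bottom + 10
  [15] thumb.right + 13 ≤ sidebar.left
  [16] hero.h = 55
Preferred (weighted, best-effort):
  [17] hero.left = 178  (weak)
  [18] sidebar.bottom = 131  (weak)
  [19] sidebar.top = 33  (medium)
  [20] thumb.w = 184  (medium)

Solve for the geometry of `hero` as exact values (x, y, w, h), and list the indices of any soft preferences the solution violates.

1. hero.x = 211  [sidebar.left = hero.left]
2. hero.w = 95  [sidebar.w = hero.w]
3. hero.y = 134  [hero.top = sidebar.bottom + 10]
4. hero.h = 55  [hero.h = 55]

hero = (x=211, y=134, w=95, h=55)
violated soft preferences: 17, 18, 20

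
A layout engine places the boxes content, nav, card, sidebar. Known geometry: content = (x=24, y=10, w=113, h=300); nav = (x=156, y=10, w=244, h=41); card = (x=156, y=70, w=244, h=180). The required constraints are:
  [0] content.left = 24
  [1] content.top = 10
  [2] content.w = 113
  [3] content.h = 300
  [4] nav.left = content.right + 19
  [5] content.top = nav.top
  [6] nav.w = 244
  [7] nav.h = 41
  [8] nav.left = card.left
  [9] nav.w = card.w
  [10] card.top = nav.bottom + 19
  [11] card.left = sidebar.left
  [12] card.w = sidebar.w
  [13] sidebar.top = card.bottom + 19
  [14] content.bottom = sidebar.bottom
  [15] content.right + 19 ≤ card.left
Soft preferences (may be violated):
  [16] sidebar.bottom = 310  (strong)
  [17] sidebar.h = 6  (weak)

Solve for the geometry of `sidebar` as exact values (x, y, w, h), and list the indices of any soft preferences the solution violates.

1. sidebar.x = 156  [card.left = sidebar.left]
2. sidebar.w = 244  [card.w = sidebar.w]
3. sidebar.y = 269  [sidebar.top = card.bottom + 19]
4. sidebar.h = 41  [content.bottom = sidebar.bottom]

sidebar = (x=156, y=269, w=244, h=41)
violated soft preferences: 17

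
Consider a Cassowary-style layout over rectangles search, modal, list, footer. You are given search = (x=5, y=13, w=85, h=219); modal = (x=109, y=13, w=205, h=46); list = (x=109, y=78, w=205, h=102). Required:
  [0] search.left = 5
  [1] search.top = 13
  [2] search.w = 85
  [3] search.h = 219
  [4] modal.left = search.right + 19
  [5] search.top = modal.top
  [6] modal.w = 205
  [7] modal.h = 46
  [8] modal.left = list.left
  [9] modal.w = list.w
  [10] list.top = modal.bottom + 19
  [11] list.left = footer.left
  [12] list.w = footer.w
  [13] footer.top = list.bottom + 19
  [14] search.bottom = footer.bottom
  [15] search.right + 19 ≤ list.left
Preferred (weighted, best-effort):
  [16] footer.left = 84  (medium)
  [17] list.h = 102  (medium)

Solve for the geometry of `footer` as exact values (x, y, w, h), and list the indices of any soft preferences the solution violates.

1. footer.x = 109  [list.left = footer.left]
2. footer.w = 205  [list.w = footer.w]
3. footer.y = 199  [footer.top = list.bottom + 19]
4. footer.h = 33  [search.bottom = footer.bottom]

footer = (x=109, y=199, w=205, h=33)
violated soft preferences: 16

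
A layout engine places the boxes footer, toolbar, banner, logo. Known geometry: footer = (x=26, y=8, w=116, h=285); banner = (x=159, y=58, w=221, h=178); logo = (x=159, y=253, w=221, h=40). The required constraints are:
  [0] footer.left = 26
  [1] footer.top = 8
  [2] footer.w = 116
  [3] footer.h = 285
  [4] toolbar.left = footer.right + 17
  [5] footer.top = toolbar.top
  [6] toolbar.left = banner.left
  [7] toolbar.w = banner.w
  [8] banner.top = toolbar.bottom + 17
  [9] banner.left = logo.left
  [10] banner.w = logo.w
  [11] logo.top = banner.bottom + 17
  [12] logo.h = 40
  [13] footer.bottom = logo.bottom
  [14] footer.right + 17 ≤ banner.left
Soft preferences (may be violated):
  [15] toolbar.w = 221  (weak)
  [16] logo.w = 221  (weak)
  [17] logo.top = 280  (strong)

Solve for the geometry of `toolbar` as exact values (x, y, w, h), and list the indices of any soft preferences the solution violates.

1. toolbar.x = 159  [toolbar.left = footer.right + 17]
2. toolbar.y = 8  [footer.top = toolbar.top]
3. toolbar.w = 221  [toolbar.w = banner.w]
4. toolbar.h = 33  [banner.top = toolbar.bottom + 17]

toolbar = (x=159, y=8, w=221, h=33)
violated soft preferences: 17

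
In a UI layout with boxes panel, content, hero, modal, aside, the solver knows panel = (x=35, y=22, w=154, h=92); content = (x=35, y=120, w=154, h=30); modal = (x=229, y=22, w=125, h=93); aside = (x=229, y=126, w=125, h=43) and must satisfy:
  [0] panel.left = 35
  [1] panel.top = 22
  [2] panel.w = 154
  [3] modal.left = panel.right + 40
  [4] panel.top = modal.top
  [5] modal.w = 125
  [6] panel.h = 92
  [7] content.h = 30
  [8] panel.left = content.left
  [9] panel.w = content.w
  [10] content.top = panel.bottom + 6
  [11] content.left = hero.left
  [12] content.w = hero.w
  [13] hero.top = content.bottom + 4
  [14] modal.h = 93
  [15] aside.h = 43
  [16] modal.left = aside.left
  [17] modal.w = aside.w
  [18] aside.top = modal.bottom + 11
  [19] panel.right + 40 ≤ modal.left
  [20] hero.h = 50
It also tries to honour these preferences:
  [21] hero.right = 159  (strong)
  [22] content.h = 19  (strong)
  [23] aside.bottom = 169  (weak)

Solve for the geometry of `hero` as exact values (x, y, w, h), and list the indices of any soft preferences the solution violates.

1. hero.x = 35  [content.left = hero.left]
2. hero.w = 154  [content.w = hero.w]
3. hero.y = 154  [hero.top = content.bottom + 4]
4. hero.h = 50  [hero.h = 50]

hero = (x=35, y=154, w=154, h=50)
violated soft preferences: 21, 22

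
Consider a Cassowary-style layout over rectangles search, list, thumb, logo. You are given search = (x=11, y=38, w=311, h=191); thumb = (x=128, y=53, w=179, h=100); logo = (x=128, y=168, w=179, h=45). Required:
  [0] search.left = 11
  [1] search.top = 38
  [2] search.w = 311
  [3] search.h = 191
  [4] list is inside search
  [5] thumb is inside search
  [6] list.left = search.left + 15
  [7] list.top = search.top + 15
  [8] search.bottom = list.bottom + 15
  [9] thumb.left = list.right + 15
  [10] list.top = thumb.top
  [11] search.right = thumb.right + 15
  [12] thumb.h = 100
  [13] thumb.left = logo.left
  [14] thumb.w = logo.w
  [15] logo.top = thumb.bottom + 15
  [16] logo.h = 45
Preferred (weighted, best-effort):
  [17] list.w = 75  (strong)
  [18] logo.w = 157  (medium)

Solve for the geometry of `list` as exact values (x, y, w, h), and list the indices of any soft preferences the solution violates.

1. list.x = 26  [list.left = search.left + 15]
2. list.y = 53  [list.top = search.top + 15]
3. list.h = 161  [search.bottom = list.bottom + 15]
4. list.w = 87  [thumb.left = list.right + 15]

list = (x=26, y=53, w=87, h=161)
violated soft preferences: 17, 18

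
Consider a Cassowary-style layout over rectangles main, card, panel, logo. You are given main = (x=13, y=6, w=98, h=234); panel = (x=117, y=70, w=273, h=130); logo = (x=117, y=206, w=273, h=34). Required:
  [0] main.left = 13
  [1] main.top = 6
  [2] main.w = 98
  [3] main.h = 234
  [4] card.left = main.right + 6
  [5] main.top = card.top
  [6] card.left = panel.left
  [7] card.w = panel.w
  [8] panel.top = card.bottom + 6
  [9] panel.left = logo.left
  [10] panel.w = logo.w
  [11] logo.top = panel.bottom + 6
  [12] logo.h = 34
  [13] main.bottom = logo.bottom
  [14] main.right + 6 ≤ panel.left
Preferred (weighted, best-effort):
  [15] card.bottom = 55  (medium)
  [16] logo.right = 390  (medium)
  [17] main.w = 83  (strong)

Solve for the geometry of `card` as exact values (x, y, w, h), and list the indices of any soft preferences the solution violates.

card = (x=117, y=6, w=273, h=58)
violated soft preferences: 15, 17

1. card.x = 117  [card.left = main.right + 6]
2. card.y = 6  [main.top = card.top]
3. card.w = 273  [card.w = panel.w]
4. card.h = 58  [panel.top = card.bottom + 6]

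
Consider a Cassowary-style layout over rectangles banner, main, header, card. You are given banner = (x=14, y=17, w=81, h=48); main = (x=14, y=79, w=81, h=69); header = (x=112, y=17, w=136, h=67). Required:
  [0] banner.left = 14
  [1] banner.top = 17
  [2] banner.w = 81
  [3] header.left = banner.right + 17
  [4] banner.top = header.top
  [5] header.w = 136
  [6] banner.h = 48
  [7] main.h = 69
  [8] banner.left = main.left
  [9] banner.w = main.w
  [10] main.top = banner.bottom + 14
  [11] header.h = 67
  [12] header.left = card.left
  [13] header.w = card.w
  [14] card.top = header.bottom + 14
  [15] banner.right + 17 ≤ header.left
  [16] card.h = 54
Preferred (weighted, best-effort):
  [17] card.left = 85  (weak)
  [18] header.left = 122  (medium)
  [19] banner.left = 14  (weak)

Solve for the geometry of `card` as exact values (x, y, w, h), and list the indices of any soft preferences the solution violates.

1. card.x = 112  [header.left = card.left]
2. card.w = 136  [header.w = card.w]
3. card.y = 98  [card.top = header.bottom + 14]
4. card.h = 54  [card.h = 54]

card = (x=112, y=98, w=136, h=54)
violated soft preferences: 17, 18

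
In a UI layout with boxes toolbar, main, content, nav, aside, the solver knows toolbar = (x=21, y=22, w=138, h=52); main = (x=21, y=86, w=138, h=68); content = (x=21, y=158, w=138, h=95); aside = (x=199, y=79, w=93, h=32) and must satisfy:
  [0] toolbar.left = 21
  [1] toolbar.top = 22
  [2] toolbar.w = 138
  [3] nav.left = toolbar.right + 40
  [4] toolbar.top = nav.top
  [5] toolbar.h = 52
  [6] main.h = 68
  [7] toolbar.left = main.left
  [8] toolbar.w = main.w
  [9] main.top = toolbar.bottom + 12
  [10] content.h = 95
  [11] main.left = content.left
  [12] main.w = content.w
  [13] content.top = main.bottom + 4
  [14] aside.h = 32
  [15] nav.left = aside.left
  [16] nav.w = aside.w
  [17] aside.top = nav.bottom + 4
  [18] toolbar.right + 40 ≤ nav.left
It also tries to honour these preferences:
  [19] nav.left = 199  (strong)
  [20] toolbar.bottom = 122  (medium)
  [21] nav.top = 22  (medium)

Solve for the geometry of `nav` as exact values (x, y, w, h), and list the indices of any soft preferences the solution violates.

nav = (x=199, y=22, w=93, h=53)
violated soft preferences: 20

1. nav.x = 199  [nav.left = toolbar.right + 40]
2. nav.y = 22  [toolbar.top = nav.top]
3. nav.w = 93  [nav.w = aside.w]
4. nav.h = 53  [aside.top = nav.bottom + 4]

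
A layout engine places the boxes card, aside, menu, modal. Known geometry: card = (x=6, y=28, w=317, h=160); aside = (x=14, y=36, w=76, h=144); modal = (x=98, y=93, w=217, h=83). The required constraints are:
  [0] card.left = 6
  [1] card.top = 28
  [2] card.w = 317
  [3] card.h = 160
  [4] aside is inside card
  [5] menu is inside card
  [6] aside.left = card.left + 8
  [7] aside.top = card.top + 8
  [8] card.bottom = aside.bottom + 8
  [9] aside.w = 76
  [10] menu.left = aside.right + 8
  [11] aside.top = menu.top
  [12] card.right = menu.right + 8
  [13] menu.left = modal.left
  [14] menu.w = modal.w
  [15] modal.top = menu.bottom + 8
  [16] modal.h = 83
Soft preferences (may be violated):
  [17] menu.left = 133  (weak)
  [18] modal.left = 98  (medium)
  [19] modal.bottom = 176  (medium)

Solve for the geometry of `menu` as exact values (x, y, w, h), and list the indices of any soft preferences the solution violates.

menu = (x=98, y=36, w=217, h=49)
violated soft preferences: 17

1. menu.x = 98  [menu.left = aside.right + 8]
2. menu.y = 36  [aside.top = menu.top]
3. menu.w = 217  [card.right = menu.right + 8]
4. menu.h = 49  [modal.top = menu.bottom + 8]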